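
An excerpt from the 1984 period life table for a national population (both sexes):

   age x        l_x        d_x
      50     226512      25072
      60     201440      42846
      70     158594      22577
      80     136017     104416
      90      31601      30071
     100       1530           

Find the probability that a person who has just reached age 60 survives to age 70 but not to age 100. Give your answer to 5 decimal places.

0.77971

We want 10|30q60 = (l_70 − l_100)/l_60.
This is the probability of reaching 70 but not 100, conditional on being alive at 60: (l_70 − l_100) / l_60.
= (158594 − 1530) / 201440 = 157064 / 201440 = 0.779706.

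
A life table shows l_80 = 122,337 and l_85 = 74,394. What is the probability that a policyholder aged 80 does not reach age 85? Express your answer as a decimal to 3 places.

0.392

P(die before 85 | alive at 80) = 1 − l_85/l_80 = 1 − 74,394/122,337 = (47,943)/122,337 = 0.391893.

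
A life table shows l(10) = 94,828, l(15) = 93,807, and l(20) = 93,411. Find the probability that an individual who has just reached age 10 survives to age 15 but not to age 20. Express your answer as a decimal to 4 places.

This is the probability of reaching 15 but not 20, conditional on being alive at 10: (l(15) − l(20)) / l(10).
= (93,807 − 93,411) / 94,828 = 396 / 94,828 = 0.004176.

0.0042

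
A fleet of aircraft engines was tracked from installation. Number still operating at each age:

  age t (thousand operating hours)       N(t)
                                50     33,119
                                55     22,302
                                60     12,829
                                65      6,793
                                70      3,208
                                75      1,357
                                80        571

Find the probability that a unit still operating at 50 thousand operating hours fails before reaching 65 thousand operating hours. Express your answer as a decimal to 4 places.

0.7949

P(fail before 65 | operational at 50) = 1 − N(65)/N(50) = 1 − 6,793/33,119 = (26,326)/33,119 = 0.794891.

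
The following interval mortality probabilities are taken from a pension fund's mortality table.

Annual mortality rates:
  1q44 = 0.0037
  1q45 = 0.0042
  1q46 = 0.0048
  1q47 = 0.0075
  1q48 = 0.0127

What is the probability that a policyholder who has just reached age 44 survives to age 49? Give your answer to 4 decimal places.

Survival from 44 to 49 is the product of surviving each interval: (1 − 0.0037) × (1 − 0.0042) × (1 − 0.0048) × (1 − 0.0075) × (1 − 0.0127).
= 0.9963 × 0.9958 × 0.9952 × 0.9925 × 0.9873 = 0.967503.

0.9675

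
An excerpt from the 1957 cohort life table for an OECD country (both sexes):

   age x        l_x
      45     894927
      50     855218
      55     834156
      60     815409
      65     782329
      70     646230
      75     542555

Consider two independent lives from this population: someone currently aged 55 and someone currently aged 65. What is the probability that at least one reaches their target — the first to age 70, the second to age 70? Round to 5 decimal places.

0.96081

p₁ = l_70/l_55 = 646230/834156 = 0.774711; p₂ = l_70/l_65 = 646230/782329 = 0.826034.
P(at least one) = 1 − (1−p₁)(1−p₂) = 1 − 0.225289 × 0.173966 = 0.960807.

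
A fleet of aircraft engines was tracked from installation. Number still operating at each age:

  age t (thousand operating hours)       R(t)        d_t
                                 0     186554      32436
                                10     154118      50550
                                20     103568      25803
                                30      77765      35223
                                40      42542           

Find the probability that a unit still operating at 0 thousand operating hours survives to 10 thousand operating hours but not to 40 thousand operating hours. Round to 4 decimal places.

0.5981

This is the probability of reaching 10 but not 40, conditional on being operational at 0: (R(10) − R(40)) / R(0).
= (154118 − 42542) / 186554 = 111576 / 186554 = 0.598090.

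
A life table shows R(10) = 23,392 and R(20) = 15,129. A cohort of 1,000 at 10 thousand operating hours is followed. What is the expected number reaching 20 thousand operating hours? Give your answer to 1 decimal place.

646.8

The relevant probability is 15,129/23,392 = 0.646760.
Expected number = 1,000 × 0.646760 = 646.8.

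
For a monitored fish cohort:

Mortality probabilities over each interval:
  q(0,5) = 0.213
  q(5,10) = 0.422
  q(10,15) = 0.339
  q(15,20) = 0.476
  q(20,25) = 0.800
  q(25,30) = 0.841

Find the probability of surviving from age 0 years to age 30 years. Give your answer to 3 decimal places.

0.005

P(survive 0→30) = (1 − 0.213) × (1 − 0.422) × (1 − 0.339) × (1 − 0.476) × (1 − 0.800) × (1 − 0.841).
= 0.787 × 0.578 × 0.661 × 0.524 × 0.200 × 0.159 = 0.005010.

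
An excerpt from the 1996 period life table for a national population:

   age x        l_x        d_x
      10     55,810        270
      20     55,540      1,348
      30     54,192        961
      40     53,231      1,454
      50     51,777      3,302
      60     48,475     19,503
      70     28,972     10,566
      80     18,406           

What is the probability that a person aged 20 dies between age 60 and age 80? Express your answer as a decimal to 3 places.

0.541

We want 40|20q20 = (l_60 − l_80)/l_20.
This is the probability of reaching 60 but not 80, conditional on being alive at 20: (l_60 − l_80) / l_20.
= (48,475 − 18,406) / 55,540 = 30,069 / 55,540 = 0.541394.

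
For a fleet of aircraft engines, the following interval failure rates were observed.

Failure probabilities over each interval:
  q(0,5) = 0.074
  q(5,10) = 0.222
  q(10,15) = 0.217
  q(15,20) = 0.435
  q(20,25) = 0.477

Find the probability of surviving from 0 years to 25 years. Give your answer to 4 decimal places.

Survival from 0 to 25 is the product of surviving each interval: (1 − 0.074) × (1 − 0.222) × (1 − 0.217) × (1 − 0.435) × (1 − 0.477).
= 0.926 × 0.778 × 0.783 × 0.565 × 0.523 = 0.166687.

0.1667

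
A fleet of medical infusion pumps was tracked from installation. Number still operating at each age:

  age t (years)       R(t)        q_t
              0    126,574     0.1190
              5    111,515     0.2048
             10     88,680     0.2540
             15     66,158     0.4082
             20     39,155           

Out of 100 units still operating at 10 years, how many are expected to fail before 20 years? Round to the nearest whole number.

The relevant probability is 1 − 39,155/88,680 = 0.558469.
Expected number = 100 × 0.558469 = 56.

56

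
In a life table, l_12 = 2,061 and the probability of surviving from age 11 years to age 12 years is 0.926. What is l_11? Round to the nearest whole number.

2226

l_11 = l_12 / p = 2,061 / 0.926 = 2226.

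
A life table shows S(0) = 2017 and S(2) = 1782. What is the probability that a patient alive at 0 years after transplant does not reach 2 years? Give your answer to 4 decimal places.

0.1165

P(die before 2 | alive at 0) = 1 − S(2)/S(0) = 1 − 1782/2017 = (235)/2017 = 0.116510.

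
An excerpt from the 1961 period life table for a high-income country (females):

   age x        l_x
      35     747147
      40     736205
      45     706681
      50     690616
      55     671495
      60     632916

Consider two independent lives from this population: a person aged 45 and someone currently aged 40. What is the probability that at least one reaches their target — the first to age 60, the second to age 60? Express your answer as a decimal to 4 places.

0.9854

p₁ = l_60/l_45 = 632916/706681 = 0.895618; p₂ = l_60/l_40 = 632916/736205 = 0.859701.
P(at least one) = 1 − (1−p₁)(1−p₂) = 1 − 0.104382 × 0.140299 = 0.985355.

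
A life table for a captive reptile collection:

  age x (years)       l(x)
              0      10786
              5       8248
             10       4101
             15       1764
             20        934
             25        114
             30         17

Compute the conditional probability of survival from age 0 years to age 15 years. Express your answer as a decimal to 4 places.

0.1635

The conditional survival probability is l(15)/l(0) = 1764/10786 = 0.163545.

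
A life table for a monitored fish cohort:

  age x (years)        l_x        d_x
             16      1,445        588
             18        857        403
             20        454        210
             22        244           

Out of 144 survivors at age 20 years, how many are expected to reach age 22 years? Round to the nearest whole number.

The relevant probability is 244/454 = 0.537445.
Expected number = 144 × 0.537445 = 77.

77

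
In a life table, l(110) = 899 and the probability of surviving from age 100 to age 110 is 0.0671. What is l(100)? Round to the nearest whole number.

13398

l(100) = l(110) / p = 899 / 0.0671 = 13398.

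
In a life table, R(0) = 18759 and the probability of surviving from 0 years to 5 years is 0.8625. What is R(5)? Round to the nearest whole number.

16180

R(5) = R(0) × p = 18759 × 0.8625 = 16180.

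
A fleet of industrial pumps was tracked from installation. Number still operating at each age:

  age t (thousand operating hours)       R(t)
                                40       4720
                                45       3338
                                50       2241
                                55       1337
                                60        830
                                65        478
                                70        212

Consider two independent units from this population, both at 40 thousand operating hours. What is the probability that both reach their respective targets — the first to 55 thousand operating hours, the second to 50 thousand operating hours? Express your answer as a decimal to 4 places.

p₁ = R(55)/R(40) = 1337/4720 = 0.283263; p₂ = R(50)/R(40) = 2241/4720 = 0.474788.
P(both) = p₁ × p₂ = 0.283263 × 0.474788 = 0.134490.

0.1345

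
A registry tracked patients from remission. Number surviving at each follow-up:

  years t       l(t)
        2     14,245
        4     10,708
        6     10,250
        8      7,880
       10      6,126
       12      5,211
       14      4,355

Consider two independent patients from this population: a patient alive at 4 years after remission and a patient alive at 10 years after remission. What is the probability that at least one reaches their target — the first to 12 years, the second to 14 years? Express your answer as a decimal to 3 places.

p₁ = l(12)/l(4) = 5,211/10,708 = 0.486645; p₂ = l(14)/l(10) = 4,355/6,126 = 0.710904.
P(at least one) = 1 − (1−p₁)(1−p₂) = 1 − 0.513355 × 0.289096 = 0.851591.

0.852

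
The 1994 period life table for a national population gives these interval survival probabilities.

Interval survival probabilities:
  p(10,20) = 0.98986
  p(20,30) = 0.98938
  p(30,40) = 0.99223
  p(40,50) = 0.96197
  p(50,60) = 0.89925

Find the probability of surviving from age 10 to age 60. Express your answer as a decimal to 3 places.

0.841

Chaining the interval survival probabilities: 0.98986 × 0.98938 × 0.99223 × 0.96197 × 0.89925.
= 0.840604.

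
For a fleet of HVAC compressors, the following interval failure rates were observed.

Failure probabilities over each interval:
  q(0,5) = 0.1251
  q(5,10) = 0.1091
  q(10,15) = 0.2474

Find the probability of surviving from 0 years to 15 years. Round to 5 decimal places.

0.58661

P(survive 0→15) = (1 − 0.1251) × (1 − 0.1091) × (1 − 0.2474).
= 0.8749 × 0.8909 × 0.7526 = 0.586613.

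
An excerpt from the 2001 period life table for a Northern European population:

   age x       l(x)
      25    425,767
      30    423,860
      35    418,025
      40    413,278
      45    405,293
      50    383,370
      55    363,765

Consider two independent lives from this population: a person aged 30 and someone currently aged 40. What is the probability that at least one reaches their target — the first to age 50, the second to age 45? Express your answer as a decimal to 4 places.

p₁ = l(50)/l(30) = 383,370/423,860 = 0.904473; p₂ = l(45)/l(40) = 405,293/413,278 = 0.980679.
P(at least one) = 1 − (1−p₁)(1−p₂) = 1 − 0.095527 × 0.019321 = 0.998154.

0.9982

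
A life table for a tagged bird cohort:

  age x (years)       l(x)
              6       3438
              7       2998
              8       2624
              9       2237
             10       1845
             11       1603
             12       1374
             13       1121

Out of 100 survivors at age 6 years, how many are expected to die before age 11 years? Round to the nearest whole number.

53

The relevant probability is 1 − 1603/3438 = 0.533741.
Expected number = 100 × 0.533741 = 53.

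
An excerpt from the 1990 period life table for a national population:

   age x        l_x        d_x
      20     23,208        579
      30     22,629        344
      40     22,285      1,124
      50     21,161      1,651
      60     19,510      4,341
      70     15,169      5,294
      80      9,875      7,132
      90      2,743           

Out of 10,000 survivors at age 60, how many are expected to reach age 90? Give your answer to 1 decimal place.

The relevant probability is 2,743/19,510 = 0.140595.
Expected number = 10,000 × 0.140595 = 1405.9.

1405.9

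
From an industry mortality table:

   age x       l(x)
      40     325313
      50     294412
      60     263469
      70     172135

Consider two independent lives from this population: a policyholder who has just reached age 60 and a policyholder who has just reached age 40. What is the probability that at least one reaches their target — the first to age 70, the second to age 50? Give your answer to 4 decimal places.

p₁ = l(70)/l(60) = 172135/263469 = 0.653341; p₂ = l(50)/l(40) = 294412/325313 = 0.905011.
P(at least one) = 1 − (1−p₁)(1−p₂) = 1 − 0.346659 × 0.094989 = 0.967071.

0.9671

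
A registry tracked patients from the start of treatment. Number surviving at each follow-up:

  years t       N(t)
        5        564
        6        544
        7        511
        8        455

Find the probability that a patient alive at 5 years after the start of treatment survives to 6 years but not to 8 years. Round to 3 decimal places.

This is the probability of reaching 6 but not 8, conditional on being alive at 5: (N(6) − N(8)) / N(5).
= (544 − 455) / 564 = 89 / 564 = 0.157801.

0.158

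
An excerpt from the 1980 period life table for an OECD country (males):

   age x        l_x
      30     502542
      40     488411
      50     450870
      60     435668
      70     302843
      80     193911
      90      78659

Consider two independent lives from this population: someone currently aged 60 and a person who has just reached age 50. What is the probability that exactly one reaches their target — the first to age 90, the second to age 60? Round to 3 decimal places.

0.798

p₁ = l_90/l_60 = 78659/435668 = 0.180548; p₂ = l_60/l_50 = 435668/450870 = 0.966283.
P(exactly one) = p₁(1−p₂) + (1−p₁)p₂ = 0.006088 + 0.791823 = 0.797910.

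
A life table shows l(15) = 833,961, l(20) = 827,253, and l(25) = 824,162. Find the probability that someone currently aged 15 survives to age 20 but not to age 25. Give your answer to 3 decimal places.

0.004

This is the probability of reaching 20 but not 25, conditional on being alive at 15: (l(20) − l(25)) / l(15).
= (827,253 − 824,162) / 833,961 = 3,091 / 833,961 = 0.003706.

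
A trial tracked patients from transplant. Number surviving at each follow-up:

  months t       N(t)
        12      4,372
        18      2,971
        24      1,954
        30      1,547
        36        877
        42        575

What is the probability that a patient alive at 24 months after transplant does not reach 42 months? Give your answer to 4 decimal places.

0.7057

P(die before 42 | alive at 24) = 1 − N(42)/N(24) = 1 − 575/1,954 = (1,379)/1,954 = 0.705732.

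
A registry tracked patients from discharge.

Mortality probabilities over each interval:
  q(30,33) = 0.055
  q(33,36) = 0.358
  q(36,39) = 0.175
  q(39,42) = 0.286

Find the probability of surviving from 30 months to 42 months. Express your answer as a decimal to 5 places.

The overall survival probability is (1 − 0.055) × (1 − 0.358) × (1 − 0.175) × (1 − 0.286).
= 0.945 × 0.642 × 0.825 × 0.714 = 0.357371.

0.35737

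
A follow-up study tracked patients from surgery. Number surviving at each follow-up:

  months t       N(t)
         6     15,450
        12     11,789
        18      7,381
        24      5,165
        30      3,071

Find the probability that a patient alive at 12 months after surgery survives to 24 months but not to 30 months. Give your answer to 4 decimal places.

This is the probability of reaching 24 but not 30, conditional on being alive at 12: (N(24) − N(30)) / N(12).
= (5,165 − 3,071) / 11,789 = 2,094 / 11,789 = 0.177623.

0.1776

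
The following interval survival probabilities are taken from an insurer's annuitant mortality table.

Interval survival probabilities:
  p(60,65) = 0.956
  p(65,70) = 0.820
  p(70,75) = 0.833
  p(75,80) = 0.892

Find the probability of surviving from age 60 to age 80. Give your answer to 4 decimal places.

Chaining the interval survival probabilities: 0.956 × 0.820 × 0.833 × 0.892.
= 0.582481.

0.5825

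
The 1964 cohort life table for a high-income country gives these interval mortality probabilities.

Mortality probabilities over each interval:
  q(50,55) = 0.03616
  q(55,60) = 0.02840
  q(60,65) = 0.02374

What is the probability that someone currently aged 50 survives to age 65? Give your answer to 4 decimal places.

Survival from 50 to 65 is the product of surviving each interval: (1 − 0.03616) × (1 − 0.02840) × (1 − 0.02374).
= 0.96384 × 0.97160 × 0.97626 = 0.914235.

0.9142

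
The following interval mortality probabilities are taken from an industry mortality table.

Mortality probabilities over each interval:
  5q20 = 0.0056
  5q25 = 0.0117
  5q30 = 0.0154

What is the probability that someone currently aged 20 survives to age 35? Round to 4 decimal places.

Survival from 20 to 35 is the product of surviving each interval: (1 − 0.0056) × (1 − 0.0117) × (1 − 0.0154).
= 0.9944 × 0.9883 × 0.9846 = 0.967631.

0.9676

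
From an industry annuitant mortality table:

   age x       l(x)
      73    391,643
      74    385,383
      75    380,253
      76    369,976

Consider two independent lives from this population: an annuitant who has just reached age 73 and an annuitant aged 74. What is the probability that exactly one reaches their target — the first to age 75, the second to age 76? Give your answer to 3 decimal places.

0.067

p₁ = l(75)/l(73) = 380,253/391,643 = 0.970917; p₂ = l(76)/l(74) = 369,976/385,383 = 0.960022.
P(exactly one) = p₁(1−p₂) + (1−p₁)p₂ = 0.038815 + 0.027920 = 0.066736.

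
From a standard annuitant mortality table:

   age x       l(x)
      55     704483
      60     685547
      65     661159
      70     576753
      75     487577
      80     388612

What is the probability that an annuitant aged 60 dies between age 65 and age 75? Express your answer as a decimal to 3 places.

This is the probability of reaching 65 but not 75, conditional on being alive at 60: (l(65) − l(75)) / l(60).
= (661159 − 487577) / 685547 = 173582 / 685547 = 0.253202.

0.253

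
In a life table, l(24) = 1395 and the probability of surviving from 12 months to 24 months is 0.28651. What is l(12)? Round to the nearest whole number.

l(12) = l(24) / p = 1395 / 0.28651 = 4869.

4869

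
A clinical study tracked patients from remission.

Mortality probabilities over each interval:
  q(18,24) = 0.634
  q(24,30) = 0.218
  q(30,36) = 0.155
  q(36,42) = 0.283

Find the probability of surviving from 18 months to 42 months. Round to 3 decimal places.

Chaining the interval survival probabilities: (1 − 0.634) × (1 − 0.218) × (1 − 0.155) × (1 − 0.283).
= 0.366 × 0.782 × 0.845 × 0.717 = 0.173406.

0.173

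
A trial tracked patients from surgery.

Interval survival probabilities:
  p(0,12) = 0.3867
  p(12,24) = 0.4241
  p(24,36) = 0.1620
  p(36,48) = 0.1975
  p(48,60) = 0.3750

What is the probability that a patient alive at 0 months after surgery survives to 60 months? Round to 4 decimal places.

Survival from 0 to 60 is the product of surviving each interval: 0.3867 × 0.4241 × 0.1620 × 0.1975 × 0.3750.
= 0.001968.

0.0020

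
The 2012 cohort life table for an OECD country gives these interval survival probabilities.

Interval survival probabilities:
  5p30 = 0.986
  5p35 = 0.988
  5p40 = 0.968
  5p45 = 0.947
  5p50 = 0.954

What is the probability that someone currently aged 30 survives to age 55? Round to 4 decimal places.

0.8519

Survival from 30 to 55 is the product of surviving each interval: 0.986 × 0.988 × 0.968 × 0.947 × 0.954.
= 0.851937.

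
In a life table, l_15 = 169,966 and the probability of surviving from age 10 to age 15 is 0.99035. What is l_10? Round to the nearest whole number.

l_10 = l_15 / p = 169,966 / 0.99035 = 171622.

171622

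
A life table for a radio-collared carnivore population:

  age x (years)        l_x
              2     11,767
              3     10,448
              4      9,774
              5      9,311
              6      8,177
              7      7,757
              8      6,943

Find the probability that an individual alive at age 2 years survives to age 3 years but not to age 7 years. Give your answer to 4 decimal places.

This is the probability of reaching 3 but not 7, conditional on being alive at 2: (l_3 − l_7) / l_2.
= (10,448 − 7,757) / 11,767 = 2,691 / 11,767 = 0.228690.

0.2287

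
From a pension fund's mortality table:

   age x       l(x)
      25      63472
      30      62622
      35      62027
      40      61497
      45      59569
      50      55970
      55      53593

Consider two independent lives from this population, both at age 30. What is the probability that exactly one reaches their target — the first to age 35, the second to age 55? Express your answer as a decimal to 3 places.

0.151

p₁ = l(35)/l(30) = 62027/62622 = 0.990499; p₂ = l(55)/l(30) = 53593/62622 = 0.855817.
P(exactly one) = p₁(1−p₂) + (1−p₁)p₂ = 0.142813 + 0.008131 = 0.150944.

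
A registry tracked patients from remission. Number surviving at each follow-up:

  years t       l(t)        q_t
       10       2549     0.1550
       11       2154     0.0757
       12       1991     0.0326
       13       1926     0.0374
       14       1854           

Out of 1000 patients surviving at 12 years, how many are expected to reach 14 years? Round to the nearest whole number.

The relevant probability is 1854/1991 = 0.931190.
Expected number = 1000 × 0.931190 = 931.

931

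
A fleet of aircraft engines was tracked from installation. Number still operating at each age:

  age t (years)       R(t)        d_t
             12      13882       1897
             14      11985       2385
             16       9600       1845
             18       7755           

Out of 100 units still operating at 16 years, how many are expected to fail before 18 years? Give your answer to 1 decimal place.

The relevant probability is 1 − 7755/9600 = 0.192188.
Expected number = 100 × 0.192188 = 19.2.

19.2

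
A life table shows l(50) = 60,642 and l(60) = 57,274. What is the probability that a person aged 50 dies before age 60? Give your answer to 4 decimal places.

P(die before 60 | alive at 50) = 1 − l(60)/l(50) = 1 − 57,274/60,642 = (3,368)/60,642 = 0.055539.

0.0555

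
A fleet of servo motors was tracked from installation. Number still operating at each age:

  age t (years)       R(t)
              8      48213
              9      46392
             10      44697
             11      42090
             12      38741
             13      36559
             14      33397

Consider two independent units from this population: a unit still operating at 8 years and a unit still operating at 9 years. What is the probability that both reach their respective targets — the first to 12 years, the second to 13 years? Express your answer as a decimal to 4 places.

p₁ = R(12)/R(8) = 38741/48213 = 0.803538; p₂ = R(13)/R(9) = 36559/46392 = 0.788045.
P(both) = p₁ × p₂ = 0.803538 × 0.788045 = 0.633224.

0.6332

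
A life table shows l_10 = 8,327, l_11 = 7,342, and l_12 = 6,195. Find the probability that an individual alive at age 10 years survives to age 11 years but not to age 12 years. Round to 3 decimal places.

0.138

This is the probability of reaching 11 but not 12, conditional on being alive at 10: (l_11 − l_12) / l_10.
= (7,342 − 6,195) / 8,327 = 1,147 / 8,327 = 0.137745.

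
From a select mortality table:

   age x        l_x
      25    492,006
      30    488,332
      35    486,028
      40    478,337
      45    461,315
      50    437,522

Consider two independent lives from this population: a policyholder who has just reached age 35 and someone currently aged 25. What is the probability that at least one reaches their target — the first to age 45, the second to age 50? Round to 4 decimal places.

p₁ = l_45/l_35 = 461,315/486,028 = 0.949153; p₂ = l_50/l_25 = 437,522/492,006 = 0.889262.
P(at least one) = 1 − (1−p₁)(1−p₂) = 1 − 0.050847 × 0.110738 = 0.994369.

0.9944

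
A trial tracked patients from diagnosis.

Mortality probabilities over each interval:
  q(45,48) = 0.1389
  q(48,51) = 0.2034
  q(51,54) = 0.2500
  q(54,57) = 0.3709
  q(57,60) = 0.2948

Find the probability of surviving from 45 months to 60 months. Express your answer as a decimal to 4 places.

0.2282

Chaining the interval survival probabilities: (1 − 0.1389) × (1 − 0.2034) × (1 − 0.2500) × (1 − 0.3709) × (1 − 0.2948).
= 0.8611 × 0.7966 × 0.7500 × 0.6291 × 0.7052 = 0.228238.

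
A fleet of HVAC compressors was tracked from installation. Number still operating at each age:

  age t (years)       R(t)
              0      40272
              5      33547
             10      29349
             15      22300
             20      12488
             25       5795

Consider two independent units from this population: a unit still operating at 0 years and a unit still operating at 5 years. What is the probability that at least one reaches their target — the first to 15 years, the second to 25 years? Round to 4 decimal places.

p₁ = R(15)/R(0) = 22300/40272 = 0.553735; p₂ = R(25)/R(5) = 5795/33547 = 0.172743.
P(at least one) = 1 − (1−p₁)(1−p₂) = 1 − 0.446265 × 0.827257 = 0.630824.

0.6308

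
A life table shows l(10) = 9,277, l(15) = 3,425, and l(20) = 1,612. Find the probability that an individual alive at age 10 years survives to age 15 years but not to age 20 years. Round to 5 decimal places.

0.19543

This is the probability of reaching 15 but not 20, conditional on being alive at 10: (l(15) − l(20)) / l(10).
= (3,425 − 1,612) / 9,277 = 1,813 / 9,277 = 0.195430.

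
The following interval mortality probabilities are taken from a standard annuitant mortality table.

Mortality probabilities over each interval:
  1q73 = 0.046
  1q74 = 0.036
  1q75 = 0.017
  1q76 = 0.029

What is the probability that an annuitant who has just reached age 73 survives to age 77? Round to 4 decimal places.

The overall survival probability is (1 − 0.046) × (1 − 0.036) × (1 − 0.017) × (1 − 0.029).
= 0.954 × 0.964 × 0.983 × 0.971 = 0.877805.

0.8778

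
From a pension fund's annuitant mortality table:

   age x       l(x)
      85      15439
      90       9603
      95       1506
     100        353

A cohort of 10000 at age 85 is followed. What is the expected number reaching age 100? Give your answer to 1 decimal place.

The relevant probability is 353/15439 = 0.022864.
Expected number = 10000 × 0.022864 = 228.6.

228.6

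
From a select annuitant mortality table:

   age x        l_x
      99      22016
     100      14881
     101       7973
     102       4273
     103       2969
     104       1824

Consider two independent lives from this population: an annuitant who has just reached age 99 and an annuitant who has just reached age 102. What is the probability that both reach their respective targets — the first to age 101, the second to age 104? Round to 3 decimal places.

0.155

p₁ = l_101/l_99 = 7973/22016 = 0.362146; p₂ = l_104/l_102 = 1824/4273 = 0.426866.
P(both) = p₁ × p₂ = 0.362146 × 0.426866 = 0.154588.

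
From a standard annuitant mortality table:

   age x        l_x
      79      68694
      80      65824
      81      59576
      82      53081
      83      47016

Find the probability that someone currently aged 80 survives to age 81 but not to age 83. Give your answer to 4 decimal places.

We want 1|2q80 = (l_81 − l_83)/l_80.
This is the probability of reaching 81 but not 83, conditional on being alive at 80: (l_81 − l_83) / l_80.
= (59576 − 47016) / 65824 = 12560 / 65824 = 0.190812.

0.1908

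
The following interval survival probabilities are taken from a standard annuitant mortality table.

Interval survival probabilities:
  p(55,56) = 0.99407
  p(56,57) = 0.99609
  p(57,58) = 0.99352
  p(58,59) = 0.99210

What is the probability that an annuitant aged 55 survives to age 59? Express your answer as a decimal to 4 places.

0.9760

Survival from 55 to 59 is the product of surviving each interval: 0.99407 × 0.99609 × 0.99352 × 0.99210.
= 0.975995.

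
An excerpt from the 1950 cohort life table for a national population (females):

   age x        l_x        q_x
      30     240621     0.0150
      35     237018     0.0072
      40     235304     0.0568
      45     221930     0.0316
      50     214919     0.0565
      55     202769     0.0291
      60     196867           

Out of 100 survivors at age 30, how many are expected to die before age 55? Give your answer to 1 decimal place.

The relevant probability is 1 − 202769/240621 = 0.157310.
Expected number = 100 × 0.157310 = 15.7.

15.7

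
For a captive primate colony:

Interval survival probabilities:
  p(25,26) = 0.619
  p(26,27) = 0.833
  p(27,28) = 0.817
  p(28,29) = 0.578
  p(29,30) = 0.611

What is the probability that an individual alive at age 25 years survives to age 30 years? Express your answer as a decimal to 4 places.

0.1488

Survival from 25 to 30 is the product of surviving each interval: 0.619 × 0.833 × 0.817 × 0.578 × 0.611.
= 0.148774.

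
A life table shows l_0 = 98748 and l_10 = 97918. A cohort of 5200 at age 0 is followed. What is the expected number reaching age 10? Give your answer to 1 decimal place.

5156.3

The relevant probability is 97918/98748 = 0.991595.
Expected number = 5200 × 0.991595 = 5156.3.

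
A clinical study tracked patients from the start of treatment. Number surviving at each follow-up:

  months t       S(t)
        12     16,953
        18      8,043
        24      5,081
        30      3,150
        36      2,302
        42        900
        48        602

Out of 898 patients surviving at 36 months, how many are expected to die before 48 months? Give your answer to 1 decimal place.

663.2

The relevant probability is 1 − 602/2,302 = 0.738488.
Expected number = 898 × 0.738488 = 663.2.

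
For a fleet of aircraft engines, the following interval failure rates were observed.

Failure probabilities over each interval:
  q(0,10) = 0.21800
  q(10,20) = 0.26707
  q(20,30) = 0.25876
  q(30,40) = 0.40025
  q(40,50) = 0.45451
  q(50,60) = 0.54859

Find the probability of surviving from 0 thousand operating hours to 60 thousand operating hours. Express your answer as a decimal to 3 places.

0.063

The overall survival probability is (1 − 0.21800) × (1 − 0.26707) × (1 − 0.25876) × (1 − 0.40025) × (1 − 0.45451) × (1 − 0.54859).
= 0.78200 × 0.73293 × 0.74124 × 0.59975 × 0.54549 × 0.45141 = 0.062742.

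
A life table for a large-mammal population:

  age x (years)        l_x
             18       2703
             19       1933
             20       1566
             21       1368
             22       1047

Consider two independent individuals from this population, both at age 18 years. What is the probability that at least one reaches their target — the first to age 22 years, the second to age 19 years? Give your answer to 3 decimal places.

p₁ = l_22/l_18 = 1047/2703 = 0.387347; p₂ = l_19/l_18 = 1933/2703 = 0.715131.
P(at least one) = 1 − (1−p₁)(1−p₂) = 1 − 0.612653 × 0.284869 = 0.825474.

0.825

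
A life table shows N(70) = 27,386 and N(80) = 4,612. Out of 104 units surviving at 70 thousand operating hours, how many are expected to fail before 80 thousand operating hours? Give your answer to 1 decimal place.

The relevant probability is 1 − 4,612/27,386 = 0.831593.
Expected number = 104 × 0.831593 = 86.5.

86.5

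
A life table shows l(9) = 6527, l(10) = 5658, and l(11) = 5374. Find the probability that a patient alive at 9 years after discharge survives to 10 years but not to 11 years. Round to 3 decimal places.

0.044

This is the probability of reaching 10 but not 11, conditional on being alive at 9: (l(10) − l(11)) / l(9).
= (5658 − 5374) / 6527 = 284 / 6527 = 0.043512.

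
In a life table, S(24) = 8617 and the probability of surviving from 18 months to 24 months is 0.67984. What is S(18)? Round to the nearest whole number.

S(18) = S(24) / p = 8617 / 0.67984 = 12675.

12675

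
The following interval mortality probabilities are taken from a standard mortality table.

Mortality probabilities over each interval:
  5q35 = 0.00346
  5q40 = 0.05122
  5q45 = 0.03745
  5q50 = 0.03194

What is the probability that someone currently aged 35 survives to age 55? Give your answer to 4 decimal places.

20p35 = (1 − 0.00346) × (1 − 0.05122) × (1 − 0.03745) × (1 − 0.03194).
= 0.99654 × 0.94878 × 0.96255 × 0.96806 = 0.881020.

0.8810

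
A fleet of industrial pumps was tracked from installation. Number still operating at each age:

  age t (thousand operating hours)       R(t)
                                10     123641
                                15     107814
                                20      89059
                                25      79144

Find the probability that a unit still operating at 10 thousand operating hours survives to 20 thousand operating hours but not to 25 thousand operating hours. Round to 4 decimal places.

This is the probability of reaching 20 but not 25, conditional on being operational at 10: (R(20) − R(25)) / R(10).
= (89059 − 79144) / 123641 = 9915 / 123641 = 0.080192.

0.0802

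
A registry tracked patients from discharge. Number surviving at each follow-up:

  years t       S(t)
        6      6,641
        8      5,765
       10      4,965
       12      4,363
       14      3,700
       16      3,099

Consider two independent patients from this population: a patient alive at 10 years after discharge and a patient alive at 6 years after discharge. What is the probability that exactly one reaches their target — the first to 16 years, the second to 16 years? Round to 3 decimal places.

0.508

p₁ = S(16)/S(10) = 3,099/4,965 = 0.624169; p₂ = S(16)/S(6) = 3,099/6,641 = 0.466647.
P(exactly one) = p₁(1−p₂) + (1−p₁)p₂ = 0.332902 + 0.175380 = 0.508283.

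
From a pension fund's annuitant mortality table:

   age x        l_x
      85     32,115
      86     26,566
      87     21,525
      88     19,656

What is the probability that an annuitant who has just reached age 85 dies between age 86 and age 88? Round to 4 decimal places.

This is the probability of reaching 86 but not 88, conditional on being alive at 85: (l_86 − l_88) / l_85.
= (26,566 − 19,656) / 32,115 = 6,910 / 32,115 = 0.215164.

0.2152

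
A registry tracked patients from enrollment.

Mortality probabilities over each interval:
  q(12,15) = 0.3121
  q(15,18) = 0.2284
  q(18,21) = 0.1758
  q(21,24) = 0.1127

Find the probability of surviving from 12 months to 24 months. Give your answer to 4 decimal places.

0.3882

Survival from 12 to 24 is the product of surviving each interval: (1 − 0.3121) × (1 − 0.2284) × (1 − 0.1758) × (1 − 0.1127).
= 0.6879 × 0.7716 × 0.8242 × 0.8873 = 0.388169.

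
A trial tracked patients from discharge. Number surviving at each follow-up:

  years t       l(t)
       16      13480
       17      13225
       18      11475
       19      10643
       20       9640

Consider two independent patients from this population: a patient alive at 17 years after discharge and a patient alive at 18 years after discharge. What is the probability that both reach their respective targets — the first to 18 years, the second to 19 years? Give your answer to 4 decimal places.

0.8048

p₁ = l(18)/l(17) = 11475/13225 = 0.867675; p₂ = l(19)/l(18) = 10643/11475 = 0.927495.
P(both) = p₁ × p₂ = 0.867675 × 0.927495 = 0.804764.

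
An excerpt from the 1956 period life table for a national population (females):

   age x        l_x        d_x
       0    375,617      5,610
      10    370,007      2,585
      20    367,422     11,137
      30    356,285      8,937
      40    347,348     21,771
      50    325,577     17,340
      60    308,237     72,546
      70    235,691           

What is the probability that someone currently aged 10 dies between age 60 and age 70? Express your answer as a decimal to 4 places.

0.1961

We want 50|10q10 = (l_60 − l_70)/l_10.
This is the probability of reaching 60 but not 70, conditional on being alive at 10: (l_60 − l_70) / l_10.
= (308,237 − 235,691) / 370,007 = 72,546 / 370,007 = 0.196067.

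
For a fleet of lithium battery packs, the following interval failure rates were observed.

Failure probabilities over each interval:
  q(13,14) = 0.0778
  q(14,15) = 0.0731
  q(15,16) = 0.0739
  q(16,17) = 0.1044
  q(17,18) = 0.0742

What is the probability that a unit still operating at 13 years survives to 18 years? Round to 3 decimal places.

Chaining the interval survival probabilities: (1 − 0.0778) × (1 − 0.0731) × (1 − 0.0739) × (1 − 0.1044) × (1 − 0.0742).
= 0.9222 × 0.9269 × 0.9261 × 0.8956 × 0.9258 = 0.656368.

0.656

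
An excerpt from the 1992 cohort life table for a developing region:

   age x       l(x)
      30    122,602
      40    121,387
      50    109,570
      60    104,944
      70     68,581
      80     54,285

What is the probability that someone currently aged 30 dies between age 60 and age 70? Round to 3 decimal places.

This is the probability of reaching 60 but not 70, conditional on being alive at 30: (l(60) − l(70)) / l(30).
= (104,944 − 68,581) / 122,602 = 36,363 / 122,602 = 0.296594.

0.297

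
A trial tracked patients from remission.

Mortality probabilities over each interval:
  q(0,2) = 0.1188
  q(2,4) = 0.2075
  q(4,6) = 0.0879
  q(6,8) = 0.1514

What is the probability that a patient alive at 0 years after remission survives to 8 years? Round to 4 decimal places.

The overall survival probability is (1 − 0.1188) × (1 − 0.2075) × (1 − 0.0879) × (1 − 0.1514).
= 0.8812 × 0.7925 × 0.9121 × 0.8486 = 0.540529.

0.5405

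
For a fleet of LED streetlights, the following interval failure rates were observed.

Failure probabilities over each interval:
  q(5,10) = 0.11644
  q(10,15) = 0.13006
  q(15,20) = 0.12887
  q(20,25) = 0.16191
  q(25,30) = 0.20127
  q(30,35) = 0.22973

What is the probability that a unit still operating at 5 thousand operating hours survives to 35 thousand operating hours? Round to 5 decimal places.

Chaining the interval survival probabilities: (1 − 0.11644) × (1 − 0.13006) × (1 − 0.12887) × (1 − 0.16191) × (1 − 0.20127) × (1 − 0.22973).
= 0.88356 × 0.86994 × 0.87113 × 0.83809 × 0.79873 × 0.77027 = 0.345257.

0.34526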